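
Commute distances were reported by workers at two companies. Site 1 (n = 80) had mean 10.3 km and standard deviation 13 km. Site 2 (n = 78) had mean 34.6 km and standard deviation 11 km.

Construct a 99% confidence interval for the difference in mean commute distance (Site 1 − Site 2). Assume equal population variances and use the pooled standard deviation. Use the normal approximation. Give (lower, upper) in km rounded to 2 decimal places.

s_p = √[((n₁−1)s₁² + (n₂−1)s₂²)/(n₁+n₂−2)] = √[(79·13² + 77·11²)/156] = 12.0544.
SE = 12.0544·√(1/80 + 1/78) = 1.9181.
With z* = 2.576, margin = 2.576 × 1.9181 = 4.9410.
x̄₁ − x̄₂ = 10.3 − 34.6 = -24.3000; interval -24.3000 ± 4.9410 = (-29.24, -19.36).

(-29.24, -19.36)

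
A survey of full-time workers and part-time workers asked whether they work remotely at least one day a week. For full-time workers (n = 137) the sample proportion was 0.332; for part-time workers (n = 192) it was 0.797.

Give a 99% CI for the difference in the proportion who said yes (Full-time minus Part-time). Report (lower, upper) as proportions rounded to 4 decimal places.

(-0.5928, -0.3372)

The two standard errors are √(0.3320×0.6680/137) = 0.04023 and √(0.7970×0.2030/192) = 0.02903.
Because the samples are independent, SE_diff = √(0.04023² + 0.02903²) = 0.04961.
Using z* = 2.576 for 99%, ME = 2.576 × 0.04961 = 0.12780.
p̂₁ − p̂₂ = -0.4650; interval -0.4650 ± 0.12780 gives (-0.5928, -0.3372).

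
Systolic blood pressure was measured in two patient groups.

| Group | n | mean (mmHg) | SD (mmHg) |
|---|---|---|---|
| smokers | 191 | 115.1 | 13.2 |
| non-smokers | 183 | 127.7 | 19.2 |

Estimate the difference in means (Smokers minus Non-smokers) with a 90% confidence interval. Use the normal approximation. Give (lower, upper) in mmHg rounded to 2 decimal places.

SE₁ = s₁/√n₁ = 13.2/√191 = 0.9551; SE₂ = 19.2/√183 = 1.4193.
Independent samples, unequal variances: SE_diff = √(SE₁² + SE₂²) = √(0.91221601 + 2.01441249) = 1.7107.
z* = 1.645, so margin of error = 1.645 × 1.7107 = 2.8141.
Difference in means = 115.1 − 127.7 = -12.6000.
-12.6000 ± 2.8141 → (-15.41, -9.79).

(-15.41, -9.79)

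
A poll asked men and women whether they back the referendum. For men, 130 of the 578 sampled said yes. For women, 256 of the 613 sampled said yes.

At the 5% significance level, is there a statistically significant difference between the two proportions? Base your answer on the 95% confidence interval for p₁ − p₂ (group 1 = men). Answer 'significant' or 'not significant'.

significant

Sample proportions: 130/578 = 0.2249, 256/613 = 0.4176.
Each SE is √(p̂(1−p̂)/n): √(0.2249·0.7751/578) = 0.01737 and √(0.4176·0.5824/613) = 0.01992.
SE(p̂₁ − p̂₂) = √(SE₁² + SE₂²) = √(0.0003017169 + 0.0003968064) = 0.02643, since the two samples are independent.
At 95% confidence z* = 1.960; margin = 1.960 × 0.02643 = 0.05180.
The difference is 0.2249 − 0.4176 = -0.1927, so the interval is -0.1927 ± 0.05180 = (-0.24450, -0.14090).
The interval (-0.24450, -0.14090) does not contain 0, so the difference is significant.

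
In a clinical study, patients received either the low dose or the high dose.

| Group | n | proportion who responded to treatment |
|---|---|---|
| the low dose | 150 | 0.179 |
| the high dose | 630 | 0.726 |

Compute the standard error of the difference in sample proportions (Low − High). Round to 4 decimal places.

0.0360

SE₁ = √(p̂₁(1−p̂₁)/n₁) = √(0.1790·0.8210/150) = 0.03130; SE₂ = √(0.7260·0.2740/630) = 0.01777.
Independent samples: SE of the difference = √(SE₁² + SE₂²) = √(0.00097969 + 0.0003157729) = 0.03599.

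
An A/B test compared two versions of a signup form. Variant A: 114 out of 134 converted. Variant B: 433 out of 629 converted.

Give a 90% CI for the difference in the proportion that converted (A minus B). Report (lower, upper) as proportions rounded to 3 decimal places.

(0.103, 0.221)

Sample proportions: 114/134 = 0.8507, 433/629 = 0.6884.
Each SE is √(p̂(1−p̂)/n): √(0.8507·0.1493/134) = 0.03079 and √(0.6884·0.3116/629) = 0.01847.
SE(p̂₁ − p̂₂) = √(SE₁² + SE₂²) = √(0.0009480241 + 0.0003411409) = 0.03590, since the two samples are independent.
At 90% confidence z* = 1.645; margin = 1.645 × 0.03590 = 0.05906.
The difference is 0.8507 − 0.6884 = 0.1623, so the interval is 0.1623 ± 0.05906 = (0.103, 0.221).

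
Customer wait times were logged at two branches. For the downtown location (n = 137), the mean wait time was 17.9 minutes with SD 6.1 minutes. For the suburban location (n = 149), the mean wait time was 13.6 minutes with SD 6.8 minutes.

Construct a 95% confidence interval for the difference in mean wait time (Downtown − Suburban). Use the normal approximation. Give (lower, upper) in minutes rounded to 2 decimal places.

(2.80, 5.80)

Standard errors of each mean: 6.1/√137 = 0.5212 and 6.8/√149 = 0.5571.
SE(x̄₁ − x̄₂) = √(0.5212² + 0.5571²) = 0.7629 for independent samples with unequal variances.
With z* = 1.960, the margin is 1.960 × 0.7629 = 1.4953.
x̄₁ − x̄₂ = 17.9 − 13.6 = 4.3000; the interval is 4.3000 ± 1.4953 = (2.80, 5.80).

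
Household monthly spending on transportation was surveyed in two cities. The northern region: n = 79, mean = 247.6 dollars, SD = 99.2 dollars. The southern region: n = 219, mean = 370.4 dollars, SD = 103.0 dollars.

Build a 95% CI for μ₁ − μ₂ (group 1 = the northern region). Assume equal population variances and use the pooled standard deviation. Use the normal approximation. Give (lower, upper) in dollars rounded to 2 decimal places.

Pooled variance s_p² = [78·99.2² + 218·103.0²] / (79+219−2) = 10406.5268, so s_p = 102.0124.
SE_diff = s_p·√(1/n₁ + 1/n₂) = 102.0124·√(1/79 + 1/219) = 13.3883.
z* = 1.960; margin = 1.960 × 13.3883 = 26.2411.
Difference = 247.6 − 370.4 = -122.8000.
-122.8000 ± 26.2411 → (-149.04, -96.56).

(-149.04, -96.56)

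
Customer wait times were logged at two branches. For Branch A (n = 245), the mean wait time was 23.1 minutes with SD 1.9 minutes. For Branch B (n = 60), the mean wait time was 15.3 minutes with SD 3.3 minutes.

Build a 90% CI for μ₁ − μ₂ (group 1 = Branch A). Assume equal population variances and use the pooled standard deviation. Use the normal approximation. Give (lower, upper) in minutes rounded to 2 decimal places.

Pooled variance s_p² = [244·1.9² + 59·3.3²] / (245+60−2) = 5.0276, so s_p = 2.2422.
SE_diff = s_p·√(1/n₁ + 1/n₂) = 2.2422·√(1/245 + 1/60) = 0.3230.
z* = 1.645; margin = 1.645 × 0.3230 = 0.5313.
Difference = 23.1 − 15.3 = 7.8000.
7.8000 ± 0.5313 → (7.27, 8.33).

(7.27, 8.33)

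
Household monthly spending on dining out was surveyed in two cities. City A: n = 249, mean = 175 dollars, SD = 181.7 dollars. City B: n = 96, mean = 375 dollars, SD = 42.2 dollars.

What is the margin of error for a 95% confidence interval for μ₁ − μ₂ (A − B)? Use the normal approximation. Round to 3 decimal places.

24.096

Standard errors of each mean: 181.7/√249 = 11.5148 and 42.2/√96 = 4.3070.
SE(x̄₁ − x̄₂) = √(11.5148² + 4.3070²) = 12.2939 for independent samples with unequal variances.
With z* = 1.960, the margin is 1.960 × 12.2939 = 24.0960.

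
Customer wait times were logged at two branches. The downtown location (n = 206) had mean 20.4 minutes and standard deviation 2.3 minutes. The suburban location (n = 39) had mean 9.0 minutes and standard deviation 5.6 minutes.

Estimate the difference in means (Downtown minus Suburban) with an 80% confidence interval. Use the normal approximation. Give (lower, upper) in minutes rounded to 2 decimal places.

(10.23, 12.57)

Standard errors of each mean: 2.3/√206 = 0.1602 and 5.6/√39 = 0.8967.
SE(x̄₁ − x̄₂) = √(0.1602² + 0.8967²) = 0.9109 for independent samples with unequal variances.
With z* = 1.282, the margin is 1.282 × 0.9109 = 1.1678.
x̄₁ − x̄₂ = 20.4 − 9.0 = 11.4000; the interval is 11.4000 ± 1.1678 = (10.23, 12.57).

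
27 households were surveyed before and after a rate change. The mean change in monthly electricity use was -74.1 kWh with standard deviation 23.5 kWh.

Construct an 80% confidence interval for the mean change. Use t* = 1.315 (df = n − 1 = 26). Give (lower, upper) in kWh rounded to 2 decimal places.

(-80.05, -68.15)

This is a matched-pairs design, so SE = s_d/√n = 23.5/√27 = 4.5226.
Margin = 1.315 × 4.5226 = 5.9472; the interval is -74.1 ± 5.9472 = (-80.05, -68.15).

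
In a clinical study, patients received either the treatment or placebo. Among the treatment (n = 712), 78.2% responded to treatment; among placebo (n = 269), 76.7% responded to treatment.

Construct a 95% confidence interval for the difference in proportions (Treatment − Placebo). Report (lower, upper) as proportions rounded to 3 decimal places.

(-0.044, 0.074)

SE₁ = √(p̂₁(1−p̂₁)/n₁) = √(0.7820·0.2180/712) = 0.01547; SE₂ = √(0.7670·0.2330/269) = 0.02578.
Independent samples: SE of the difference = √(SE₁² + SE₂²) = √(0.0002393209 + 0.0006646084) = 0.03007.
z* for 95% confidence is 1.960, so the margin of error is 1.960 × 0.03007 = 0.05894.
Point estimate p̂₁ − p̂₂ = 0.7820 − 0.7670 = 0.0150.
0.0150 ± 0.05894 → (-0.044, 0.074).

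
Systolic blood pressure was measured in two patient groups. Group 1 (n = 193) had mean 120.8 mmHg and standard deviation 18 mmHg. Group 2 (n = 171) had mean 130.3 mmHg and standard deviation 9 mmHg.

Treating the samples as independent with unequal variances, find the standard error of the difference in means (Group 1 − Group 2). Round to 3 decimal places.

1.467

SE₁ = s₁/√n₁ = 18/√193 = 1.2957; SE₂ = 9/√171 = 0.6882.
Independent samples, unequal variances: SE_diff = √(SE₁² + SE₂²) = √(1.67883849 + 0.47361924) = 1.4671.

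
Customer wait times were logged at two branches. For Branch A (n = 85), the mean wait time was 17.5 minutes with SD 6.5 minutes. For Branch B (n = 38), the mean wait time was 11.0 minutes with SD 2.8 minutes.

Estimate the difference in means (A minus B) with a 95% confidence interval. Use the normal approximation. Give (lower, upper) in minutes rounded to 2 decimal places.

SE₁ = s₁/√n₁ = 6.5/√85 = 0.7050; SE₂ = 2.8/√38 = 0.4542.
Independent samples, unequal variances: SE_diff = √(SE₁² + SE₂²) = √(0.497025 + 0.20629764) = 0.8386.
z* = 1.960, so margin of error = 1.960 × 0.8386 = 1.6437.
Difference in means = 17.5 − 11.0 = 6.5000.
6.5000 ± 1.6437 → (4.86, 8.14).

(4.86, 8.14)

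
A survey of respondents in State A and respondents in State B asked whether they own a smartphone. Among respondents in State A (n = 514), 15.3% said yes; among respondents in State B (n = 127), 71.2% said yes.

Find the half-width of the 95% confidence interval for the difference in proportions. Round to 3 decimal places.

Each SE is √(p̂(1−p̂)/n): √(0.1530·0.8470/514) = 0.01588 and √(0.7120·0.2880/127) = 0.04018.
SE(p̂₁ − p̂₂) = √(SE₁² + SE₂²) = √(0.0002521744 + 0.0016144324) = 0.04320, since the two samples are independent.
At 95% confidence z* = 1.960; margin = 1.960 × 0.04320 = 0.08467.

0.085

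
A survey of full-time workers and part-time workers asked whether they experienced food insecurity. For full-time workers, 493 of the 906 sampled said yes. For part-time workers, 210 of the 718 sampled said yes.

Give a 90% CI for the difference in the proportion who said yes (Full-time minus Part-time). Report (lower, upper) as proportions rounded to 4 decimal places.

p̂₁ = 493/906 = 0.5442 and p̂₂ = 210/718 = 0.2925.
SE₁ = √(p̂₁(1−p̂₁)/n₁) = √(0.5442·0.4558/906) = 0.01655; SE₂ = √(0.2925·0.7075/718) = 0.01698.
Independent samples: SE of the difference = √(SE₁² + SE₂²) = √(0.0002739025 + 0.0002883204) = 0.02371.
z* for 90% confidence is 1.645, so the margin of error is 1.645 × 0.02371 = 0.03900.
Point estimate p̂₁ − p̂₂ = 0.5442 − 0.2925 = 0.2517.
0.2517 ± 0.03900 → (0.2127, 0.2907).

(0.2127, 0.2907)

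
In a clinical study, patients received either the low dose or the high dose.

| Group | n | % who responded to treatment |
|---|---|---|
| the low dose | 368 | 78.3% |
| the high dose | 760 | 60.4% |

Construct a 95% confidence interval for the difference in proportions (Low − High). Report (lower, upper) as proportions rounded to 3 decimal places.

(0.124, 0.234)

SE₁ = √(p̂₁(1−p̂₁)/n₁) = √(0.7830·0.2170/368) = 0.02149; SE₂ = √(0.6040·0.3960/760) = 0.01774.
Independent samples: SE of the difference = √(SE₁² + SE₂²) = √(0.0004618201 + 0.0003147076) = 0.02787.
z* for 95% confidence is 1.960, so the margin of error is 1.960 × 0.02787 = 0.05463.
Point estimate p̂₁ − p̂₂ = 0.7830 − 0.6040 = 0.1790.
0.1790 ± 0.05463 → (0.124, 0.234).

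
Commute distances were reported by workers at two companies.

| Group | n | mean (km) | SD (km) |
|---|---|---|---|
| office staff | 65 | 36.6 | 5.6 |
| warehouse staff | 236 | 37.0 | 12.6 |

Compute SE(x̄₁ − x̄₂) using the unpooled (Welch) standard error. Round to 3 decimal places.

Standard errors of each mean: 5.6/√65 = 0.6946 and 12.6/√236 = 0.8202.
SE(x̄₁ − x̄₂) = √(0.6946² + 0.8202²) = 1.0748 for independent samples with unequal variances.

1.075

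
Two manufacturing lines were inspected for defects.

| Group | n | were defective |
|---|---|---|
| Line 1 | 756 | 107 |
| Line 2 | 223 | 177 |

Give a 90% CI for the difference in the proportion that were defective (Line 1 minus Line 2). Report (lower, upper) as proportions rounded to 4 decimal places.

Sample proportions: 107/756 = 0.1415, 177/223 = 0.7937.
Each SE is √(p̂(1−p̂)/n): √(0.1415·0.8585/756) = 0.01268 and √(0.7937·0.2063/223) = 0.02710.
SE(p̂₁ − p̂₂) = √(SE₁² + SE₂²) = √(0.0001607824 + 0.00073441) = 0.02992, since the two samples are independent.
At 90% confidence z* = 1.645; margin = 1.645 × 0.02992 = 0.04922.
The difference is 0.1415 − 0.7937 = -0.6522, so the interval is -0.6522 ± 0.04922 = (-0.7014, -0.6030).

(-0.7014, -0.6030)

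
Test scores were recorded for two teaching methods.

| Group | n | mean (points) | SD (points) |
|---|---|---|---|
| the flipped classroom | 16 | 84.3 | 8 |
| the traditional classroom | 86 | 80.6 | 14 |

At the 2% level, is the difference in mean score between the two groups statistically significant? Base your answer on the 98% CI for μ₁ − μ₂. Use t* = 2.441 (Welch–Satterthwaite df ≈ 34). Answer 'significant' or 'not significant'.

not significant

Per-group SEs: s₁/√n₁ = 8/√16 = 2.0000, s₂/√n₂ = 14/√86 = 1.5097.
Unpooled SE of the difference: √(4.0 + 2.27919409) = 2.5058.
Margin of error = t* · SE = 2.441 × 2.5058 = 6.1167.
x̄₁ − x̄₂ = 84.3 − 80.6 = 3.7000.
CI: 3.7000 ± 6.1167 = (-2.4167, 9.8167).
The interval (-2.4167, 9.8167) contains 0, so the difference is not significant.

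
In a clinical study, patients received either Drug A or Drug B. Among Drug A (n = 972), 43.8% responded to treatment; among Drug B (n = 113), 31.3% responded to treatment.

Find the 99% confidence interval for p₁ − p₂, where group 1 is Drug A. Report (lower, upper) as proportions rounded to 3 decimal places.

(0.005, 0.245)

Each SE is √(p̂(1−p̂)/n): √(0.4380·0.5620/972) = 0.01591 and √(0.3130·0.6870/113) = 0.04362.
SE(p̂₁ − p̂₂) = √(SE₁² + SE₂²) = √(0.0002531281 + 0.0019027044) = 0.04643, since the two samples are independent.
At 99% confidence z* = 2.576; margin = 2.576 × 0.04643 = 0.11960.
The difference is 0.4380 − 0.3130 = 0.1250, so the interval is 0.1250 ± 0.11960 = (0.005, 0.245).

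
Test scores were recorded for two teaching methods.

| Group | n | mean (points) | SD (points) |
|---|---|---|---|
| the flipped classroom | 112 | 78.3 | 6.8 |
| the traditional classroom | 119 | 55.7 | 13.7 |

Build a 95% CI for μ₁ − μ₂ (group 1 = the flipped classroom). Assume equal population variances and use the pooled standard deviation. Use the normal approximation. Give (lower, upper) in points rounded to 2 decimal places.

(19.78, 25.42)

s_p = √[((n₁−1)s₁² + (n₂−1)s₂²)/(n₁+n₂−2)] = √[(111·6.8² + 118·13.7²)/229] = 10.9145.
SE = 10.9145·√(1/112 + 1/119) = 1.4369.
With z* = 1.960, margin = 1.960 × 1.4369 = 2.8163.
x̄₁ − x̄₂ = 78.3 − 55.7 = 22.6000; interval 22.6000 ± 2.8163 = (19.78, 25.42).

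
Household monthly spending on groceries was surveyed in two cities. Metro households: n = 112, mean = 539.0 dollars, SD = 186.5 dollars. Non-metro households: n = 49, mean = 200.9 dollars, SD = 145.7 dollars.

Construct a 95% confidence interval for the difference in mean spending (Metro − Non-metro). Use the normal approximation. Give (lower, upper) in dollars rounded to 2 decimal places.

Standard errors of each mean: 186.5/√112 = 17.6226 and 145.7/√49 = 20.8143.
SE(x̄₁ − x̄₂) = √(17.6226² + 20.8143²) = 27.2725 for independent samples with unequal variances.
With z* = 1.960, the margin is 1.960 × 27.2725 = 53.4541.
x̄₁ − x̄₂ = 539.0 − 200.9 = 338.1000; the interval is 338.1000 ± 53.4541 = (284.65, 391.55).

(284.65, 391.55)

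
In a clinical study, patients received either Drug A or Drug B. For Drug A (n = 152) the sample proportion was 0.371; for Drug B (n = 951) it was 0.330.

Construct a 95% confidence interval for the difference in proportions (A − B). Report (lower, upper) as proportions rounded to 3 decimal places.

(-0.041, 0.123)

The two standard errors are √(0.3710×0.6290/152) = 0.03918 and √(0.3300×0.6700/951) = 0.01525.
Because the samples are independent, SE_diff = √(0.03918² + 0.01525²) = 0.04204.
Using z* = 1.960 for 95%, ME = 1.960 × 0.04204 = 0.08240.
p̂₁ − p̂₂ = 0.0410; interval 0.0410 ± 0.08240 gives (-0.041, 0.123).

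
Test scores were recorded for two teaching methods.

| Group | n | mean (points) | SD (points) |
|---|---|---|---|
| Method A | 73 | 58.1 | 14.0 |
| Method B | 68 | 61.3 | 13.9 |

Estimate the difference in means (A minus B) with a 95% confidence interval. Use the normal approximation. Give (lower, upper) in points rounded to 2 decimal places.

(-7.81, 1.41)

SE₁ = s₁/√n₁ = 14.0/√73 = 1.6386; SE₂ = 13.9/√68 = 1.6856.
Independent samples, unequal variances: SE_diff = √(SE₁² + SE₂²) = √(2.68500996 + 2.84124736) = 2.3508.
z* = 1.960, so margin of error = 1.960 × 2.3508 = 4.6076.
Difference in means = 58.1 − 61.3 = -3.2000.
-3.2000 ± 4.6076 → (-7.81, 1.41).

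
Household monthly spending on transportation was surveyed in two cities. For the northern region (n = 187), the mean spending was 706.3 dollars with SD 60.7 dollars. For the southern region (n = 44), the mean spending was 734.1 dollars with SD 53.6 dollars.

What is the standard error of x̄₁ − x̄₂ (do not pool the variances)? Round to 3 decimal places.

Per-group SEs: s₁/√n₁ = 60.7/√187 = 4.4388, s₂/√n₂ = 53.6/√44 = 8.0805.
Unpooled SE of the difference: √(19.70294544 + 65.29448025) = 9.2194.

9.219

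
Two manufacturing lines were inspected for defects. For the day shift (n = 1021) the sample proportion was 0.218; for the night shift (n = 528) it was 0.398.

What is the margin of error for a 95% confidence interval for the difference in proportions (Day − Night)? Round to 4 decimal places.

SE₁ = √(p̂₁(1−p̂₁)/n₁) = √(0.2180·0.7820/1021) = 0.01292; SE₂ = √(0.3980·0.6020/528) = 0.02130.
Independent samples: SE of the difference = √(SE₁² + SE₂²) = √(0.0001669264 + 0.00045369) = 0.02491.
z* for 95% confidence is 1.960, so the margin of error is 1.960 × 0.02491 = 0.04882.

0.0488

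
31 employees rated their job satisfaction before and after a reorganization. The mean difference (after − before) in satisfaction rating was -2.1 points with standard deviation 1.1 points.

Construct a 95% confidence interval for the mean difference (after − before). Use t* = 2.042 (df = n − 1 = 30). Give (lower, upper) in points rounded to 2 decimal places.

Paired design: SE = s_d/√n = 1.1/√31 = 0.1976.
t* = 2.042; margin of error = 2.042 × 0.1976 = 0.4035.
-2.1 ± 0.4035 → (-2.50, -1.70).

(-2.50, -1.70)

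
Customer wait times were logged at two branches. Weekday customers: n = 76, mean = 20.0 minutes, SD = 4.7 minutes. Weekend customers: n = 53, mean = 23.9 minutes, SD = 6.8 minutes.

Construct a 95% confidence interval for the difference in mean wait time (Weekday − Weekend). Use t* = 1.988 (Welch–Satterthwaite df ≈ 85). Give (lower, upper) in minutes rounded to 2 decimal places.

Per-group SEs: s₁/√n₁ = 4.7/√76 = 0.5391, s₂/√n₂ = 6.8/√53 = 0.9341.
Unpooled SE of the difference: √(0.29062881 + 0.87254281) = 1.0785.
Margin of error = t* · SE = 1.988 × 1.0785 = 2.1441.
x̄₁ − x̄₂ = 20.0 − 23.9 = -3.9000.
CI: -3.9000 ± 2.1441 = (-6.04, -1.76).

(-6.04, -1.76)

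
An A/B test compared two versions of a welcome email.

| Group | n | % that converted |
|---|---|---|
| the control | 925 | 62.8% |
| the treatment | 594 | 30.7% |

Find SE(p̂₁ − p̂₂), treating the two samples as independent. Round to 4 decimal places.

Each SE is √(p̂(1−p̂)/n): √(0.6280·0.3720/925) = 0.01589 and √(0.3070·0.6930/594) = 0.01893.
SE(p̂₁ − p̂₂) = √(SE₁² + SE₂²) = √(0.0002524921 + 0.0003583449) = 0.02472, since the two samples are independent.

0.0247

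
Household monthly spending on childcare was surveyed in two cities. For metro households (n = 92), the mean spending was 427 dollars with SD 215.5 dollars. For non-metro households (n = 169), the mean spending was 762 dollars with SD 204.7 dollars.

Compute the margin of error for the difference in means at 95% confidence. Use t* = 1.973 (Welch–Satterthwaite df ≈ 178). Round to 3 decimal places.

54.131

Standard errors of each mean: 215.5/√92 = 22.4674 and 204.7/√169 = 15.7462.
SE(x̄₁ − x̄₂) = √(22.4674² + 15.7462²) = 27.4359 for independent samples with unequal variances.
With t* = 1.973, the margin is 1.973 × 27.4359 = 54.1310.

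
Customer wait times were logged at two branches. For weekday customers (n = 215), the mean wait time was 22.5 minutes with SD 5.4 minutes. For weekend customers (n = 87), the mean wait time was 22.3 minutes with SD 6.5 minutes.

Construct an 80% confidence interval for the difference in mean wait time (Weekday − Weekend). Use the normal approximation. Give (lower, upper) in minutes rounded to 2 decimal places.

(-0.81, 1.21)

Standard errors of each mean: 5.4/√215 = 0.3683 and 6.5/√87 = 0.6969.
SE(x̄₁ − x̄₂) = √(0.3683² + 0.6969²) = 0.7882 for independent samples with unequal variances.
With z* = 1.282, the margin is 1.282 × 0.7882 = 1.0105.
x̄₁ − x̄₂ = 22.5 − 22.3 = 0.2000; the interval is 0.2000 ± 1.0105 = (-0.81, 1.21).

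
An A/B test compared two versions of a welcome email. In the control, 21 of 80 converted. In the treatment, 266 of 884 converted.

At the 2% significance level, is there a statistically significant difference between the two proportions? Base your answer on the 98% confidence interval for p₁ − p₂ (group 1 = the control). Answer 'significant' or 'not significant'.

not significant

First, p̂₁ = 21/80 = 0.2625; p̂₂ = 266/884 = 0.3009.
The two standard errors are √(0.2625×0.7375/80) = 0.04919 and √(0.3009×0.6991/884) = 0.01543.
Because the samples are independent, SE_diff = √(0.04919² + 0.01543²) = 0.05155.
Using z* = 2.326 for 98%, ME = 2.326 × 0.05155 = 0.11991.
p̂₁ − p̂₂ = -0.0384; interval -0.0384 ± 0.11991 gives (-0.15831, 0.08151).
The interval (-0.15831, 0.08151) contains 0, so the difference is not significant.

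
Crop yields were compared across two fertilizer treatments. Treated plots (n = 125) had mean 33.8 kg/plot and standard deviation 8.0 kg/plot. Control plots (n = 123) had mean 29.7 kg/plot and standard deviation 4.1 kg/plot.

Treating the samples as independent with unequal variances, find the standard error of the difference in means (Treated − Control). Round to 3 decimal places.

Standard errors of each mean: 8.0/√125 = 0.7155 and 4.1/√123 = 0.3697.
SE(x̄₁ − x̄₂) = √(0.7155² + 0.3697²) = 0.8054 for independent samples with unequal variances.

0.805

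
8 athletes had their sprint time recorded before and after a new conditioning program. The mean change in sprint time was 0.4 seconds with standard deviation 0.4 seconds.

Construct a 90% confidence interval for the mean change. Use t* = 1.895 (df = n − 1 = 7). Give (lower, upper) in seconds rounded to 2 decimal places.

(0.13, 0.67)

Paired design: SE = s_d/√n = 0.4/√8 = 0.1414.
t* = 1.895; margin of error = 1.895 × 0.1414 = 0.2680.
0.4 ± 0.2680 → (0.13, 0.67).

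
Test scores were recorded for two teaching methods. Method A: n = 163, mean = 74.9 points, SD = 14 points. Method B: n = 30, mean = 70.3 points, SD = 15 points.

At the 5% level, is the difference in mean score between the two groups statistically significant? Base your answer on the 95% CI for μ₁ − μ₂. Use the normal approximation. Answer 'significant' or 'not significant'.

Per-group SEs: s₁/√n₁ = 14/√163 = 1.0966, s₂/√n₂ = 15/√30 = 2.7386.
Unpooled SE of the difference: √(1.20253156 + 7.49992996) = 2.9500.
Margin of error = z* · SE = 1.960 × 2.9500 = 5.7820.
x̄₁ − x̄₂ = 74.9 − 70.3 = 4.6000.
CI: 4.6000 ± 5.7820 = (-1.1820, 10.3820).
The interval (-1.1820, 10.3820) contains 0, so the difference is not significant.

not significant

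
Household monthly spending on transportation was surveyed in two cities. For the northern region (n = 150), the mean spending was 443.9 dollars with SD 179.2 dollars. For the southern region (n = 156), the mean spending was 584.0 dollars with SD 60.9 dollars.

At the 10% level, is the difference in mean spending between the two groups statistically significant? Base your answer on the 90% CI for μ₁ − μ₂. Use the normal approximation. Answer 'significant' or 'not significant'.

significant

Standard errors of each mean: 179.2/√150 = 14.6316 and 60.9/√156 = 4.8759.
SE(x̄₁ − x̄₂) = √(14.6316² + 4.8759²) = 15.4226 for independent samples with unequal variances.
With z* = 1.645, the margin is 1.645 × 15.4226 = 25.3702.
x̄₁ − x̄₂ = 443.9 − 584.0 = -140.1000; the interval is -140.1000 ± 25.3702 = (-165.4702, -114.7298).
The interval (-165.4702, -114.7298) does not contain 0, so the difference is significant.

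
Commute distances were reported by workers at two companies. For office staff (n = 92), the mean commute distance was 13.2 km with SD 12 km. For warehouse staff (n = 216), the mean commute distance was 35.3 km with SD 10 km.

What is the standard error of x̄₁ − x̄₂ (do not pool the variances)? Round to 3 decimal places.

1.424

SE₁ = s₁/√n₁ = 12/√92 = 1.2511; SE₂ = 10/√216 = 0.6804.
Independent samples, unequal variances: SE_diff = √(SE₁² + SE₂²) = √(1.56525121 + 0.46294416) = 1.4241.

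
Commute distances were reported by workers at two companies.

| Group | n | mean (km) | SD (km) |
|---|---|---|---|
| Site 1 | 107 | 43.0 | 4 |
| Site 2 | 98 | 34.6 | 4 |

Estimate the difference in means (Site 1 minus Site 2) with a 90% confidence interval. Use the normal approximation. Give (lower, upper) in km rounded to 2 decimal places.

(7.48, 9.32)

Standard errors of each mean: 4/√107 = 0.3867 and 4/√98 = 0.4041.
SE(x̄₁ − x̄₂) = √(0.3867² + 0.4041²) = 0.5593 for independent samples with unequal variances.
With z* = 1.645, the margin is 1.645 × 0.5593 = 0.9200.
x̄₁ − x̄₂ = 43.0 − 34.6 = 8.4000; the interval is 8.4000 ± 0.9200 = (7.48, 9.32).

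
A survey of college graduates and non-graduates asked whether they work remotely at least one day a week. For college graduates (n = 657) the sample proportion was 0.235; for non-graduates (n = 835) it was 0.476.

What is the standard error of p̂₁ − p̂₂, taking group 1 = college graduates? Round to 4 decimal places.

Each SE is √(p̂(1−p̂)/n): √(0.2350·0.7650/657) = 0.01654 and √(0.4760·0.5240/835) = 0.01728.
SE(p̂₁ − p̂₂) = √(SE₁² + SE₂²) = √(0.0002735716 + 0.0002985984) = 0.02392, since the two samples are independent.

0.0239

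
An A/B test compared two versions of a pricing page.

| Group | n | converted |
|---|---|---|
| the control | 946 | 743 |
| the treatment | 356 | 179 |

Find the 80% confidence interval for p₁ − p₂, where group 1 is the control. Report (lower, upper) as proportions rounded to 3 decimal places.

(0.245, 0.321)

First, p̂₁ = 743/946 = 0.7854; p̂₂ = 179/356 = 0.5028.
The two standard errors are √(0.7854×0.2146/946) = 0.01335 and √(0.5028×0.4972/356) = 0.02650.
Because the samples are independent, SE_diff = √(0.01335² + 0.02650²) = 0.02967.
Using z* = 1.282 for 80%, ME = 1.282 × 0.02967 = 0.03804.
p̂₁ − p̂₂ = 0.2826; interval 0.2826 ± 0.03804 gives (0.245, 0.321).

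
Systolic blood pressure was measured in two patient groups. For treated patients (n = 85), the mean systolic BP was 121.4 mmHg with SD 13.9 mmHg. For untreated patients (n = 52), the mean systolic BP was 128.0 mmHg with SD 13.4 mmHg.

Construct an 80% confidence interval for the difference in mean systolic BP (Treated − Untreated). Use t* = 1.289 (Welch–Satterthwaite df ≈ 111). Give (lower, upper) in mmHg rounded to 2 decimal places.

(-9.68, -3.52)

SE₁ = s₁/√n₁ = 13.9/√85 = 1.5077; SE₂ = 13.4/√52 = 1.8582.
Independent samples, unequal variances: SE_diff = √(SE₁² + SE₂²) = √(2.27315929 + 3.45290724) = 2.3929.
t* = 1.289, so margin of error = 1.289 × 2.3929 = 3.0844.
Difference in means = 121.4 − 128.0 = -6.6000.
-6.6000 ± 3.0844 → (-9.68, -3.52).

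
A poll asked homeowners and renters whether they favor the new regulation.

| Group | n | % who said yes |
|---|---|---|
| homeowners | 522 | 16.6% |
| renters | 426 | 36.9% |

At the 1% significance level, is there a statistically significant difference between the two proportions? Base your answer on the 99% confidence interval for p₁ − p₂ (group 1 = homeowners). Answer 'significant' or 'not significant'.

significant

SE₁ = √(p̂₁(1−p̂₁)/n₁) = √(0.1660·0.8340/522) = 0.01629; SE₂ = √(0.3690·0.6310/426) = 0.02338.
Independent samples: SE of the difference = √(SE₁² + SE₂²) = √(0.0002653641 + 0.0005466244) = 0.02850.
z* for 99% confidence is 2.576, so the margin of error is 2.576 × 0.02850 = 0.07342.
Point estimate p̂₁ − p̂₂ = 0.1660 − 0.3690 = -0.2030.
-0.2030 ± 0.07342 → (-0.27642, -0.12958).
The interval (-0.27642, -0.12958) does not contain 0, so the difference is significant.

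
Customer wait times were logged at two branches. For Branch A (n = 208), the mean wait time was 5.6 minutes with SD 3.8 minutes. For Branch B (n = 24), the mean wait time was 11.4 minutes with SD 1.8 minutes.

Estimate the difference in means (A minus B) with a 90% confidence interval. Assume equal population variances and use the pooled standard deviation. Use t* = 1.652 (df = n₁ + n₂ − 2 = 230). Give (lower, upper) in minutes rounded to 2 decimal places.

(-7.10, -4.50)

Pooled variance s_p² = [207·3.8² + 23·1.8²] / (208+24−2) = 13.3200, so s_p = 3.6497.
SE_diff = s_p·√(1/n₁ + 1/n₂) = 3.6497·√(1/208 + 1/24) = 0.7868.
t* = 1.652; margin = 1.652 × 0.7868 = 1.2998.
Difference = 5.6 − 11.4 = -5.8000.
-5.8000 ± 1.2998 → (-7.10, -4.50).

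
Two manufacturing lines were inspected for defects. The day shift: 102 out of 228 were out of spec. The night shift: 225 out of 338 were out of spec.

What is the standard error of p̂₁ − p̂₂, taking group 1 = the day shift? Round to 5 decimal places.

0.04175

p̂₁ = 102/228 = 0.4474 and p̂₂ = 225/338 = 0.6657.
SE₁ = √(p̂₁(1−p̂₁)/n₁) = √(0.4474·0.5526/228) = 0.03293; SE₂ = √(0.6657·0.3343/338) = 0.02566.
Independent samples: SE of the difference = √(SE₁² + SE₂²) = √(0.0010843849 + 0.0006584356) = 0.04175.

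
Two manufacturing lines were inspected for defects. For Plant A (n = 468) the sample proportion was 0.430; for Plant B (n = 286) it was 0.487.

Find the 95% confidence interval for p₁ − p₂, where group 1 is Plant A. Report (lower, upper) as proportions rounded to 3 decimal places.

The two standard errors are √(0.4300×0.5700/468) = 0.02288 and √(0.4870×0.5130/286) = 0.02956.
Because the samples are independent, SE_diff = √(0.02288² + 0.02956²) = 0.03738.
Using z* = 1.960 for 95%, ME = 1.960 × 0.03738 = 0.07326.
p̂₁ − p̂₂ = -0.0570; interval -0.0570 ± 0.07326 gives (-0.130, 0.016).

(-0.130, 0.016)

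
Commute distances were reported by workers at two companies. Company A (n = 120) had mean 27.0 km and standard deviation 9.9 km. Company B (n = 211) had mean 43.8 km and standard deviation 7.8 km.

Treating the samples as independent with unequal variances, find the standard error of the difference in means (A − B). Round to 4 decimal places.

1.0512

Standard errors of each mean: 9.9/√120 = 0.9037 and 7.8/√211 = 0.5370.
SE(x̄₁ − x̄₂) = √(0.9037² + 0.5370²) = 1.0512 for independent samples with unequal variances.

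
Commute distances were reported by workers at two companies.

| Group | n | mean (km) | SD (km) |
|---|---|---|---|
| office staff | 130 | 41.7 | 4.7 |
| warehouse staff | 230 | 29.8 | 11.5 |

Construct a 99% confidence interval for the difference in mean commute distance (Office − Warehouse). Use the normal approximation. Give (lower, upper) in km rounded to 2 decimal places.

Standard errors of each mean: 4.7/√130 = 0.4122 and 11.5/√230 = 0.7583.
SE(x̄₁ − x̄₂) = √(0.4122² + 0.7583²) = 0.8631 for independent samples with unequal variances.
With z* = 2.576, the margin is 2.576 × 0.8631 = 2.2233.
x̄₁ − x̄₂ = 41.7 − 29.8 = 11.9000; the interval is 11.9000 ± 2.2233 = (9.68, 14.12).

(9.68, 14.12)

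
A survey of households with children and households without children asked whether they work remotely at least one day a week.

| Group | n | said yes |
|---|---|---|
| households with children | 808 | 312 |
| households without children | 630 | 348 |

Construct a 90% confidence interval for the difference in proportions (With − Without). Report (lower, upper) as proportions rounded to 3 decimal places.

(-0.209, -0.123)

p̂₁ = 312/808 = 0.3861 and p̂₂ = 348/630 = 0.5524.
SE₁ = √(p̂₁(1−p̂₁)/n₁) = √(0.3861·0.6139/808) = 0.01713; SE₂ = √(0.5524·0.4476/630) = 0.01981.
Independent samples: SE of the difference = √(SE₁² + SE₂²) = √(0.0002934369 + 0.0003924361) = 0.02619.
z* for 90% confidence is 1.645, so the margin of error is 1.645 × 0.02619 = 0.04308.
Point estimate p̂₁ − p̂₂ = 0.3861 − 0.5524 = -0.1663.
-0.1663 ± 0.04308 → (-0.209, -0.123).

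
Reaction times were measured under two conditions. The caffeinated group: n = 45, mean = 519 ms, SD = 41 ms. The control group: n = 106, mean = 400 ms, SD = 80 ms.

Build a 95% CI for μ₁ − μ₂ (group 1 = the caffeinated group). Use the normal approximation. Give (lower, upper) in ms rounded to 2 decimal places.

Standard errors of each mean: 41/√45 = 6.1119 and 80/√106 = 7.7703.
SE(x̄₁ − x̄₂) = √(6.1119² + 7.7703²) = 9.8860 for independent samples with unequal variances.
With z* = 1.960, the margin is 1.960 × 9.8860 = 19.3766.
x̄₁ − x̄₂ = 519 − 400 = 119.0000; the interval is 119.0000 ± 19.3766 = (99.62, 138.38).

(99.62, 138.38)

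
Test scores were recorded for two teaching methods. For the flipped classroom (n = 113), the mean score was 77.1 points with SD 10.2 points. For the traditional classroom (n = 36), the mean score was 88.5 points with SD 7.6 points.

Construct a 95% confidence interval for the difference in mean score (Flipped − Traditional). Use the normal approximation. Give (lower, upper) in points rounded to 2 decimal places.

Per-group SEs: s₁/√n₁ = 10.2/√113 = 0.9595, s₂/√n₂ = 7.6/√36 = 1.2667.
Unpooled SE of the difference: √(0.92064025 + 1.60452889) = 1.5891.
Margin of error = z* · SE = 1.960 × 1.5891 = 3.1146.
x̄₁ − x̄₂ = 77.1 − 88.5 = -11.4000.
CI: -11.4000 ± 3.1146 = (-14.51, -8.29).

(-14.51, -8.29)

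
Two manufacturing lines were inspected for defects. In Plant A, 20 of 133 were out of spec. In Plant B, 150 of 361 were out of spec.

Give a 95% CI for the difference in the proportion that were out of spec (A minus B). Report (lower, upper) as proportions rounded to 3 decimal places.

(-0.344, -0.186)

Sample proportions: 20/133 = 0.1504, 150/361 = 0.4155.
Each SE is √(p̂(1−p̂)/n): √(0.1504·0.8496/133) = 0.03100 and √(0.4155·0.5845/361) = 0.02594.
SE(p̂₁ − p̂₂) = √(SE₁² + SE₂²) = √(0.000961 + 0.0006728836) = 0.04042, since the two samples are independent.
At 95% confidence z* = 1.960; margin = 1.960 × 0.04042 = 0.07922.
The difference is 0.1504 − 0.4155 = -0.2651, so the interval is -0.2651 ± 0.07922 = (-0.344, -0.186).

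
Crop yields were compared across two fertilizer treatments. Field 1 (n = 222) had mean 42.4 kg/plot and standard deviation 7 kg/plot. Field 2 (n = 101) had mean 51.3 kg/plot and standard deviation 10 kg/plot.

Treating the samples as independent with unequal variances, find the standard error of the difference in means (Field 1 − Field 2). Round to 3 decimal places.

Per-group SEs: s₁/√n₁ = 7/√222 = 0.4698, s₂/√n₂ = 10/√101 = 0.9950.
Unpooled SE of the difference: √(0.22071204 + 0.990025) = 1.1003.

1.100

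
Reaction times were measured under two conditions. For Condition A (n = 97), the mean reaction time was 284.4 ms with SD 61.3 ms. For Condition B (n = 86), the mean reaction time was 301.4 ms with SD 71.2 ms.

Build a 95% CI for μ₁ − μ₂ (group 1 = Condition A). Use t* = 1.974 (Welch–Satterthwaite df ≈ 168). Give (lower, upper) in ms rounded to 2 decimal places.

(-36.51, 2.51)

Standard errors of each mean: 61.3/√97 = 6.2241 and 71.2/√86 = 7.6777.
SE(x̄₁ − x̄₂) = √(6.2241² + 7.6777²) = 9.8836 for independent samples with unequal variances.
With t* = 1.974, the margin is 1.974 × 9.8836 = 19.5102.
x̄₁ − x̄₂ = 284.4 − 301.4 = -17.0000; the interval is -17.0000 ± 19.5102 = (-36.51, 2.51).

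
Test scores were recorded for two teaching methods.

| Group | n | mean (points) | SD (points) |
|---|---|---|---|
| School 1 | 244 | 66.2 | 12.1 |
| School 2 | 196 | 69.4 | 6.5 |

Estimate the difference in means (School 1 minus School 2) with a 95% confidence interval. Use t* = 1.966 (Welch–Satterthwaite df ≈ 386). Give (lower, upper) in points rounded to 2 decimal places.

(-4.98, -1.42)

Per-group SEs: s₁/√n₁ = 12.1/√244 = 0.7746, s₂/√n₂ = 6.5/√196 = 0.4643.
Unpooled SE of the difference: √(0.60000516 + 0.21557449) = 0.9031.
Margin of error = t* · SE = 1.966 × 0.9031 = 1.7755.
x̄₁ − x̄₂ = 66.2 − 69.4 = -3.2000.
CI: -3.2000 ± 1.7755 = (-4.98, -1.42).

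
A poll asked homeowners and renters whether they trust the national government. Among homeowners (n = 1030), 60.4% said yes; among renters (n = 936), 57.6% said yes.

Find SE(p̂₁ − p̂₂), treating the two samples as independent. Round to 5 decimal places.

0.02221

The two standard errors are √(0.6040×0.3960/1030) = 0.01524 and √(0.5760×0.4240/936) = 0.01615.
Because the samples are independent, SE_diff = √(0.01524² + 0.01615²) = 0.02221.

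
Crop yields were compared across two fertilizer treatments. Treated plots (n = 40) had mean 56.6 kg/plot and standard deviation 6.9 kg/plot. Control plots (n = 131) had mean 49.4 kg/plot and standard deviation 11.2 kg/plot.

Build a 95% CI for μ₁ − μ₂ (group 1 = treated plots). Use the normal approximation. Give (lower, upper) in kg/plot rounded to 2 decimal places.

Standard errors of each mean: 6.9/√40 = 1.0910 and 11.2/√131 = 0.9785.
SE(x̄₁ − x̄₂) = √(1.0910² + 0.9785²) = 1.4655 for independent samples with unequal variances.
With z* = 1.960, the margin is 1.960 × 1.4655 = 2.8724.
x̄₁ − x̄₂ = 56.6 − 49.4 = 7.2000; the interval is 7.2000 ± 2.8724 = (4.33, 10.07).

(4.33, 10.07)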